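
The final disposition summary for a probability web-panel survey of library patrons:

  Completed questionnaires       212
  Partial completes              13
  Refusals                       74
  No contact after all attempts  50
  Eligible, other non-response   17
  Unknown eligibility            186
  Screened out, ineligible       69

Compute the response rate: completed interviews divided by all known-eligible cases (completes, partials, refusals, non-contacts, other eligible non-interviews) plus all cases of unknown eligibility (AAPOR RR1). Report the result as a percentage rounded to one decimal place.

38.4%

Numerator: 212
Denom: 212 + 13 + 74 + 50 + 17 + 186 = 552
RR1 = 212 / 552 = 0.3841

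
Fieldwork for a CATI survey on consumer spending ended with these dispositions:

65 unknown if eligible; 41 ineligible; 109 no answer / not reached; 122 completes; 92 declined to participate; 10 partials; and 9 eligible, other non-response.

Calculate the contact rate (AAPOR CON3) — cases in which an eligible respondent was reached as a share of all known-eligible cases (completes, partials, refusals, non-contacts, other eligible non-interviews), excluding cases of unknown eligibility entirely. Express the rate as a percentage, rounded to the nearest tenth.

Num: 122 + 10 + 92 + 9 = 233
Denominator: 122 + 10 + 92 + 109 + 9 = 342
CON3 = 233 / 342 = 0.6813

68.1%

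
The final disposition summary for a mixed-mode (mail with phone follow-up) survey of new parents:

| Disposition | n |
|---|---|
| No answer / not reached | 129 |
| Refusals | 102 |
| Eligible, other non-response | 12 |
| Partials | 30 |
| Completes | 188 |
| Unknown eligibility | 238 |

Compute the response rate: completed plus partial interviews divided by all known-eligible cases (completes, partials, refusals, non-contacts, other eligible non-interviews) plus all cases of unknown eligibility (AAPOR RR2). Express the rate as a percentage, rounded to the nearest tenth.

31.2%

Numerator: 188 + 30 = 218
Base: 188 + 30 + 102 + 129 + 12 + 238 = 699
RR2 = 218 / 699 = 0.3119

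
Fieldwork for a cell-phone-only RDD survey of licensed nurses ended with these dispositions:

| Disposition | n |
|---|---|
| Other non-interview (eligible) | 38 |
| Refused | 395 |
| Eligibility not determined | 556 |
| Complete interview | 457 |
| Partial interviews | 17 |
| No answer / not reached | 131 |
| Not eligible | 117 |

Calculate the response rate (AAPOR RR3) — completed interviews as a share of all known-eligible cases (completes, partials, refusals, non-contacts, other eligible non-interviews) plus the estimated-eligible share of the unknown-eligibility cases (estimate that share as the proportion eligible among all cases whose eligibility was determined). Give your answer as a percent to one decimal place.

29.7%

Num: 457
Eligible (known): 457 + 17 + 395 + 131 + 38 = 1038
e = 1038 / (1038 + 117) = 1038 / 1155 = 0.8987
e × U: 0.8987 × 556 = 499.68
Denominator: 1038 + 499.68 = 1537.68
RR3 = 457 / 1537.68 = 0.2972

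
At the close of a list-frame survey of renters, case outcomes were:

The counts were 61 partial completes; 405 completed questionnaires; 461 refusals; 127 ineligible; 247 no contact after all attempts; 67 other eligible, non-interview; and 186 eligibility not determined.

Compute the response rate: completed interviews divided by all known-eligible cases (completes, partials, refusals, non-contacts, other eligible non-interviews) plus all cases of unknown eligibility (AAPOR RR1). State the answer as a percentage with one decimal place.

28.4%

Num → 405
Denom → 405 + 61 + 461 + 247 + 67 + 186 = 1427
RR1 = 405 / 1427 = 0.2838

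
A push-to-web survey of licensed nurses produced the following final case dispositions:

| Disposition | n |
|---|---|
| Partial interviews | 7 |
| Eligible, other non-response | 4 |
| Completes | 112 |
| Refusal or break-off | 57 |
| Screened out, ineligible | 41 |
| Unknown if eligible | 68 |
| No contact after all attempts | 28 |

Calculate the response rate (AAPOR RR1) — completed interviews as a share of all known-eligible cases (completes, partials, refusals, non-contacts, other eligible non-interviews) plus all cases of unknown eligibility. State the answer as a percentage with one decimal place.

40.6%

Numerator: 112
Denominator: 112 + 7 + 57 + 28 + 4 + 68 = 276
RR1 = 112 / 276 = 0.4058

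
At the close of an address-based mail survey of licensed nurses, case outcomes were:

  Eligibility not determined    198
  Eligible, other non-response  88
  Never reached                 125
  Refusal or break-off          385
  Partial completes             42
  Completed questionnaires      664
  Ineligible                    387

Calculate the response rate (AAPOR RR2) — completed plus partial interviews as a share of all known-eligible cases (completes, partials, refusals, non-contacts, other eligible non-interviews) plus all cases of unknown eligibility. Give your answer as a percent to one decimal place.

47.0%

Num = 664 + 42 = 706
Denom = 664 + 42 + 385 + 125 + 88 + 198 = 1502
RR2 = 706 / 1502 = 0.4700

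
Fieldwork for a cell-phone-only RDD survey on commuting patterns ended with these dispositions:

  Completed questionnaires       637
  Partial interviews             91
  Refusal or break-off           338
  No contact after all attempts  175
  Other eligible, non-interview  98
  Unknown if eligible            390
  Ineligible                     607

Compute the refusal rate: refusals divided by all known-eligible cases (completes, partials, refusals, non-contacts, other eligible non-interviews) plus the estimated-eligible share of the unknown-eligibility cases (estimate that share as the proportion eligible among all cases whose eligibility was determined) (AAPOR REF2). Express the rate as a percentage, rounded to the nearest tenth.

21.0%

Top: 338
Known eligible: 637 + 91 + 338 + 175 + 98 = 1339
e = 1339 / (1339 + 607) = 1339 / 1946 = 0.6881
Estimated eligible among unknowns: 0.6881 × 390 = 268.36
Base: 1339 + 268.36 = 1607.36
REF2 = 338 / 1607.36 = 0.2103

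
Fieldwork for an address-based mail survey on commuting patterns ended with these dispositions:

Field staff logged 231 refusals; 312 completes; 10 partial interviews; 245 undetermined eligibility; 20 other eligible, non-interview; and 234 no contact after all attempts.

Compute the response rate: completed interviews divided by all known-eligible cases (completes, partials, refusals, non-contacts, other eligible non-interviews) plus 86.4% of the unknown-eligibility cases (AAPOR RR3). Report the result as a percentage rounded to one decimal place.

Top = 312
Eligible (known) = 312 + 10 + 231 + 234 + 20 = 807
Eligible share of unknowns = 0.8640 × 245 = 211.68
Base = 807 + 211.68 = 1018.68
RR3 = 312 / 1018.68 = 0.3063

30.6%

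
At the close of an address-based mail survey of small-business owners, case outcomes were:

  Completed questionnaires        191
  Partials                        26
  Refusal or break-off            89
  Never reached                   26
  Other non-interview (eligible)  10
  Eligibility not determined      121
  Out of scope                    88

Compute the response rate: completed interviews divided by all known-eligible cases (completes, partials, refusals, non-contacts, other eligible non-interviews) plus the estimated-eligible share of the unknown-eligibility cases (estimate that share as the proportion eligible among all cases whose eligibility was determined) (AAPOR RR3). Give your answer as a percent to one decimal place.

Top = 191
Known eligible = 191 + 26 + 89 + 26 + 10 = 342
e = 342 / (342 + 88) = 342 / 430 = 0.7953
Eligible share of unknowns = 0.7953 × 121 = 96.23
Denom = 342 + 96.23 = 438.23
RR3 = 191 / 438.23 = 0.4358

43.6%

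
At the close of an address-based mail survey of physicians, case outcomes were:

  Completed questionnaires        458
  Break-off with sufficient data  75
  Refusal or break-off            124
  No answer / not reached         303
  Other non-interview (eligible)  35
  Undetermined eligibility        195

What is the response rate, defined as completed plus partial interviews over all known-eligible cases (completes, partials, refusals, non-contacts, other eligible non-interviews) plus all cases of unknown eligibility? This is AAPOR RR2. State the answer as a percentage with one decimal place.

Numerator → 458 + 75 = 533
Denom → 458 + 75 + 124 + 303 + 35 + 195 = 1190
RR2 = 533 / 1190 = 0.4479

44.8%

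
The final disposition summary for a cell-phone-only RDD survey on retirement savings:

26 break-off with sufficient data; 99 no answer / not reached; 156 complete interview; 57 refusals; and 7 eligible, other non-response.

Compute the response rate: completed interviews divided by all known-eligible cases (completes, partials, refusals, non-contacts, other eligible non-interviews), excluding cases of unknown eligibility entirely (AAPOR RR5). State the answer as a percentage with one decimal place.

Top = 156
Denom = 156 + 26 + 57 + 99 + 7 = 345
RR5 = 156 / 345 = 0.4522

45.2%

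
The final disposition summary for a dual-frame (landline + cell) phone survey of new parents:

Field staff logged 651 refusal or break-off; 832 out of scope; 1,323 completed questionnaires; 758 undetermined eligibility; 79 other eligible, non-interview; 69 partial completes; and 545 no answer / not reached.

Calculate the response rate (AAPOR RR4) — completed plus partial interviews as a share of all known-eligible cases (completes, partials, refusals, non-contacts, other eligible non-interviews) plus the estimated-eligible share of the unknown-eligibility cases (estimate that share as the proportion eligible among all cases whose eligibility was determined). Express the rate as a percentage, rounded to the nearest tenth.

42.9%

Num → 1323 + 69 = 1392
Known eligible → 1323 + 69 + 651 + 545 + 79 = 2667
e = 2667 / (2667 + 832) = 2667 / 3499 = 0.7622
Estimated eligible among unknowns → 0.7622 × 758 = 577.75
Base → 2667 + 577.75 = 3244.75
RR4 = 1392 / 3244.75 = 0.4290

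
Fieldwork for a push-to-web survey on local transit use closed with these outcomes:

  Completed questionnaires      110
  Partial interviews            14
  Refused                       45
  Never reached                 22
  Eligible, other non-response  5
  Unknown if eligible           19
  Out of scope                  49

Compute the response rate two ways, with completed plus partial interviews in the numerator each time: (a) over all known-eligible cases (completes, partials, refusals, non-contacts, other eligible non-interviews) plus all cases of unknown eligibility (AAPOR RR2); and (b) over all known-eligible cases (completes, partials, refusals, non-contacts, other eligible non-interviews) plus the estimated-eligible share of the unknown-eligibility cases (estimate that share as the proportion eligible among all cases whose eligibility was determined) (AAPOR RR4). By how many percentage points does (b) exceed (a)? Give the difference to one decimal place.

1.0

Num → 110 + 14 = 124
Denom → 110 + 14 + 45 + 22 + 5 + 19 = 215
RR2 = 124 / 215 = 0.5767
Determined eligible → 110 + 14 + 45 + 22 + 5 = 196
e = 196 / (196 + 49) = 196 / 245 = 0.8000
e × U → 0.8000 × 19 = 15.20
Denom → 196 + 15.20 = 211.20
RR4 = 124 / 211.20 = 0.5871
Difference = 58.71 − 57.67 = 1.04 percentage points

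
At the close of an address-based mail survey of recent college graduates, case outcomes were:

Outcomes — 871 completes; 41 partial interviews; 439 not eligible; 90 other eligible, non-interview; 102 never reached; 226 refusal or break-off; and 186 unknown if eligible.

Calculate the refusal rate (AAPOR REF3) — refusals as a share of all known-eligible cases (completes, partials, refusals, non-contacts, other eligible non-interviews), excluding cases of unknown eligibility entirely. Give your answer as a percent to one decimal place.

17.0%

Top → 226
Denom → 871 + 41 + 226 + 102 + 90 = 1330
REF3 = 226 / 1330 = 0.1699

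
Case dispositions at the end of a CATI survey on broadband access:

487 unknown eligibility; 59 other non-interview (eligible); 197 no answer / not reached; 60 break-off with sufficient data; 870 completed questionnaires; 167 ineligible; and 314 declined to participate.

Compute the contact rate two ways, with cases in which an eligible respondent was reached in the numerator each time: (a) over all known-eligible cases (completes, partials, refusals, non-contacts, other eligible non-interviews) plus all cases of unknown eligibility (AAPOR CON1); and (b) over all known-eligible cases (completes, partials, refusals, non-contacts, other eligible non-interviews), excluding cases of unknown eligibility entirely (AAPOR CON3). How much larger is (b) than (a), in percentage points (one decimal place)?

21.3

Top: 870 + 60 + 314 + 59 = 1303
Base: 870 + 60 + 314 + 197 + 59 + 487 = 1987
CON1 = 1303 / 1987 = 0.6558
Base: 870 + 60 + 314 + 197 + 59 = 1500
CON3 = 1303 / 1500 = 0.8687
Difference = 86.87 − 65.58 = 21.29 percentage points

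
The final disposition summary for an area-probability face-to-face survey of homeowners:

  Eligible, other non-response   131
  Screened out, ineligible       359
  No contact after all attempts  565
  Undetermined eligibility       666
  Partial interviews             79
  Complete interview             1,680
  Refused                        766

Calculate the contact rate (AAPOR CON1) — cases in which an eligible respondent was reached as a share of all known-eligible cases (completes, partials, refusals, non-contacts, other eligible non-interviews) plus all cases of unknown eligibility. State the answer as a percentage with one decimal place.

Num = 1680 + 79 + 766 + 131 = 2656
Denom = 1680 + 79 + 766 + 565 + 131 + 666 = 3887
CON1 = 2656 / 3887 = 0.6833

68.3%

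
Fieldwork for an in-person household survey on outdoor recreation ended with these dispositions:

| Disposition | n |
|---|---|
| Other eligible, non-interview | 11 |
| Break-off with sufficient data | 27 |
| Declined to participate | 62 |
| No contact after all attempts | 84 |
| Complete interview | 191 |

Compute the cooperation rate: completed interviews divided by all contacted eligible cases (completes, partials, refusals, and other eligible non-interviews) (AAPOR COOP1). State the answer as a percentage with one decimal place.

65.6%

Top → 191
Denom → 191 + 27 + 62 + 11 = 291
COOP1 = 191 / 291 = 0.6564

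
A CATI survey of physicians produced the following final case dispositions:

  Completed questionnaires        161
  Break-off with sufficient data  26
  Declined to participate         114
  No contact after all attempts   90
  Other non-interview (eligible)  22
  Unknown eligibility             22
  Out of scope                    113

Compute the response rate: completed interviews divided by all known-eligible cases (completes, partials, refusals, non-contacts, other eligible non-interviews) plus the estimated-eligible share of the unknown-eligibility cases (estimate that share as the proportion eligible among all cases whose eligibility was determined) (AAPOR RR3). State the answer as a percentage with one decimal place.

37.4%

Num → 161
Determined eligible → 161 + 26 + 114 + 90 + 22 = 413
e = 413 / (413 + 113) = 413 / 526 = 0.7852
e × U → 0.7852 × 22 = 17.27
Denom → 413 + 17.27 = 430.27
RR3 = 161 / 430.27 = 0.3742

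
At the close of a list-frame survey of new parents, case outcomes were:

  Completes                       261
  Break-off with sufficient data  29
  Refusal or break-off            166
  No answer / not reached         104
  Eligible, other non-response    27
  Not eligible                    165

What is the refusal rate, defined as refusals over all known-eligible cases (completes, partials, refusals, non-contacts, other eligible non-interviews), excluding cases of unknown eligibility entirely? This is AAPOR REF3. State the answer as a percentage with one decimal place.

28.3%

Num → 166
Base → 261 + 29 + 166 + 104 + 27 = 587
REF3 = 166 / 587 = 0.2828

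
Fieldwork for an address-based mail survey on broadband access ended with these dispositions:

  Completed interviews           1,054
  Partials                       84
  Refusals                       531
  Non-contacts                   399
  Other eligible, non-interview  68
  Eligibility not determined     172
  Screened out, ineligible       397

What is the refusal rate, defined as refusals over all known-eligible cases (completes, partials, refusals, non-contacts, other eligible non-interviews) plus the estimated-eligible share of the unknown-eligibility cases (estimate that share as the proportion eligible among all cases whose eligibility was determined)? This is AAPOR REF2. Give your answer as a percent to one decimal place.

Top → 531
Known eligible → 1054 + 84 + 531 + 399 + 68 = 2136
e = 2136 / (2136 + 397) = 2136 / 2533 = 0.8433
Estimated eligible among unknowns → 0.8433 × 172 = 145.05
Denom → 2136 + 145.05 = 2281.05
REF2 = 531 / 2281.05 = 0.2328

23.3%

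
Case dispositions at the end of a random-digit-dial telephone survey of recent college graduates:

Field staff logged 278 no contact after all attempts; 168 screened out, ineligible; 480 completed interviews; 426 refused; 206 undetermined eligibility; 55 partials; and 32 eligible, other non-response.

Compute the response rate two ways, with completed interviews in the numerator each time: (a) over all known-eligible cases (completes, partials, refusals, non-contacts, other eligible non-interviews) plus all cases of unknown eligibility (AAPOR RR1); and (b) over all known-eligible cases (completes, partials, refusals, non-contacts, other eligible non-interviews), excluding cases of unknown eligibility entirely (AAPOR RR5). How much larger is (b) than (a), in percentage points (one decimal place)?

Top → 480
Base → 480 + 55 + 426 + 278 + 32 + 206 = 1477
RR1 = 480 / 1477 = 0.3250
Base → 480 + 55 + 426 + 278 + 32 = 1271
RR5 = 480 / 1271 = 0.3777
Difference = 37.77 − 32.50 = 5.27 percentage points

5.3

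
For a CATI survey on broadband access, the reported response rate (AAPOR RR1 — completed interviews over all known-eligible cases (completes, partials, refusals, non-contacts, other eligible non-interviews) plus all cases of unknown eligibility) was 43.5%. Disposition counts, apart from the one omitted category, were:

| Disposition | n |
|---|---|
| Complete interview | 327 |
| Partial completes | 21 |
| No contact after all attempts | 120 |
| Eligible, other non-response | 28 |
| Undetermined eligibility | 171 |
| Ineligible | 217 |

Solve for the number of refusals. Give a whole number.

85

RR1 = 327 / D = 0.435
D = 327 / 0.435 = 751.7
Other denominator terms total 667
refusals = 751.7 − 667 ≈ 85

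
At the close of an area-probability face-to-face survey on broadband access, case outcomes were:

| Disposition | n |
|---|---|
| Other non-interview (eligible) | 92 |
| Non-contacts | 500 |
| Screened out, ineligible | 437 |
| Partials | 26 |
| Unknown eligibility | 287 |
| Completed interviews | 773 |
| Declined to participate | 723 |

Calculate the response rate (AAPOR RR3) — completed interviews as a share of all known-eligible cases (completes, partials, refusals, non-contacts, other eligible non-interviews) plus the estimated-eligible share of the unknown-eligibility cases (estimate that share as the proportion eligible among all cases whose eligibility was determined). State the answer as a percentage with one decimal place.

Top: 773
Known eligible: 773 + 26 + 723 + 500 + 92 = 2114
e = 2114 / (2114 + 437) = 2114 / 2551 = 0.8287
Eligible share of unknowns: 0.8287 × 287 = 237.84
Base: 2114 + 237.84 = 2351.84
RR3 = 773 / 2351.84 = 0.3287

32.9%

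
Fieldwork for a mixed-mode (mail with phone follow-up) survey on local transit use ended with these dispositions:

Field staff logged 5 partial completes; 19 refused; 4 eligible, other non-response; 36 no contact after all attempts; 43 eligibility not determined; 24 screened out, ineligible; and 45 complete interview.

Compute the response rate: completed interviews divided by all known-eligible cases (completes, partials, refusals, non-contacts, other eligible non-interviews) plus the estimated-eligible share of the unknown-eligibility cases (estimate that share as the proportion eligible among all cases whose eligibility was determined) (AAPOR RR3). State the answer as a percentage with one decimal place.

Num = 45
Eligible (known) = 45 + 5 + 19 + 36 + 4 = 109
e = 109 / (109 + 24) = 109 / 133 = 0.8195
Estimated eligible among unknowns = 0.8195 × 43 = 35.24
Denominator = 109 + 35.24 = 144.24
RR3 = 45 / 144.24 = 0.3120

31.2%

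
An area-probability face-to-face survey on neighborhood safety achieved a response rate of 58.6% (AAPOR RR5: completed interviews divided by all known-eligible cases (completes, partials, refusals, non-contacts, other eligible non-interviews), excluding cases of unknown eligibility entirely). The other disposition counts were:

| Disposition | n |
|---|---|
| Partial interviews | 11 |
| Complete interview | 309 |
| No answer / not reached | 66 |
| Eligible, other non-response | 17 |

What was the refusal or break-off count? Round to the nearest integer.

124

RR5 = 309 / D = 0.586
D = 309 / 0.586 = 527.3
Other denominator terms total 403
refusal or break-off = 527.3 − 403 ≈ 124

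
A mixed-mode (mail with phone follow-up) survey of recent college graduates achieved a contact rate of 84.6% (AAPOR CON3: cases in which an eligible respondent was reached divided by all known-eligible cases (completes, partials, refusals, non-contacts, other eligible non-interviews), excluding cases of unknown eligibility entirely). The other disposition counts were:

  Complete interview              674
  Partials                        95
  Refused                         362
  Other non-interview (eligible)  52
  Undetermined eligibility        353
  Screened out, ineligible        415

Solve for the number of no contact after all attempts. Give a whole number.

215

Num → 674 + 95 + 362 + 52 = 1183
CON3 = 1183 / D = 0.846
D = 1183 / 0.846 = 1398.3
Remaining denominator categories sum to 1183
no contact after all attempts = 1398.3 − 1183 ≈ 215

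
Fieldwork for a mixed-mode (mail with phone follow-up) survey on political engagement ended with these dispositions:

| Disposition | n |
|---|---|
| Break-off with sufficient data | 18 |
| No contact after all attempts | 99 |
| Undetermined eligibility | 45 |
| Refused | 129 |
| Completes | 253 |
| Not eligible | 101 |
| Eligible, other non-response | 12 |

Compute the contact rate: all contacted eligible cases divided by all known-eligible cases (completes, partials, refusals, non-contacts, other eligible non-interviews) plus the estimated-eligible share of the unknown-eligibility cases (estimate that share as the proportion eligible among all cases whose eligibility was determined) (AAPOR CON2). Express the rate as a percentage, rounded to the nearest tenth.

Top → 253 + 18 + 129 + 12 = 412
Determined eligible → 253 + 18 + 129 + 99 + 12 = 511
e = 511 / (511 + 101) = 511 / 612 = 0.8350
e × U → 0.8350 × 45 = 37.57
Denom → 511 + 37.57 = 548.57
CON2 = 412 / 548.57 = 0.7510

75.1%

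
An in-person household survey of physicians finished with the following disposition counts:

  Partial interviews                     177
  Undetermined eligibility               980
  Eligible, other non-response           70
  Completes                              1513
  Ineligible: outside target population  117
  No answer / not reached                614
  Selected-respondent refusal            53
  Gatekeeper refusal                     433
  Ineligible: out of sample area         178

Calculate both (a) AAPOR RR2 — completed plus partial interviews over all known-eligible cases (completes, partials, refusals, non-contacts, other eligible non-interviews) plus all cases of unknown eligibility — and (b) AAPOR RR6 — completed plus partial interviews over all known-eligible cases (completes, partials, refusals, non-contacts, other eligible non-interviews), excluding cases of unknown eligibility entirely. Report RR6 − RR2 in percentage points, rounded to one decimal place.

Refused = 433 + 53 = 486
Out of scope = 117 + 178 = 295
Numerator → 1513 + 177 = 1690
Denominator → 1513 + 177 + 486 + 614 + 70 + 980 = 3840
RR2 = 1690 / 3840 = 0.4401
Denominator → 1513 + 177 + 486 + 614 + 70 = 2860
RR6 = 1690 / 2860 = 0.5909
Difference = 59.09 − 44.01 = 15.08 percentage points

15.1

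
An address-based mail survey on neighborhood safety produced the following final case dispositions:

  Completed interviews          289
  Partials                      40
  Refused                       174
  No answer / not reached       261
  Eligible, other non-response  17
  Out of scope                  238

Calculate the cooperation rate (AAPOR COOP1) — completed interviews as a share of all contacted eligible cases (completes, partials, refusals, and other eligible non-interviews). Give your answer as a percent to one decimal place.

55.6%

Top → 289
Denominator → 289 + 40 + 174 + 17 = 520
COOP1 = 289 / 520 = 0.5558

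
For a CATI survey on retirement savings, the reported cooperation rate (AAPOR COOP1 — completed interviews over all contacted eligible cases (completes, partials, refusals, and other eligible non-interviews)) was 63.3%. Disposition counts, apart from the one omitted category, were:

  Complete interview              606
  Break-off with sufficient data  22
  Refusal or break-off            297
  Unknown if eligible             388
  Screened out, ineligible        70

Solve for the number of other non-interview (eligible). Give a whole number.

COOP1 = 606 / D = 0.633
D = 606 / 0.633 = 957.3
Rest of base = 925
other non-interview (eligible) = 957.3 − 925 ≈ 32

32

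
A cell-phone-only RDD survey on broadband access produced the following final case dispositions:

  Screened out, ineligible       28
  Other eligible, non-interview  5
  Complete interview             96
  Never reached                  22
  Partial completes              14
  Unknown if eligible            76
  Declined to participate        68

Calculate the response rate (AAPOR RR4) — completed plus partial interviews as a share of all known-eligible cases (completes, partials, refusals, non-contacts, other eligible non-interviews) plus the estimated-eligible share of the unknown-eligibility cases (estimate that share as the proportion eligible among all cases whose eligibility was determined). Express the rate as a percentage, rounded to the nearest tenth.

Top → 96 + 14 = 110
Determined eligible → 96 + 14 + 68 + 22 + 5 = 205
e = 205 / (205 + 28) = 205 / 233 = 0.8798
Estimated eligible among unknowns → 0.8798 × 76 = 66.86
Base → 205 + 66.86 = 271.86
RR4 = 110 / 271.86 = 0.4046

40.5%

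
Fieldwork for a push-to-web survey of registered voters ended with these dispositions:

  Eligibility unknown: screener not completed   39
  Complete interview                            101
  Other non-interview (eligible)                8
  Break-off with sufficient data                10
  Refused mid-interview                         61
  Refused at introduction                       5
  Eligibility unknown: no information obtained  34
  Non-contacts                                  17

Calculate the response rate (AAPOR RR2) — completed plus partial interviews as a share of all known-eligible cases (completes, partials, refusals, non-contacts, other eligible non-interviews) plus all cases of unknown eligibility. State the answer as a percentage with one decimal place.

40.4%

Refused = 5 + 61 = 66
Eligibility not determined = 39 + 34 = 73
Top → 101 + 10 = 111
Denominator → 101 + 10 + 66 + 17 + 8 + 73 = 275
RR2 = 111 / 275 = 0.4036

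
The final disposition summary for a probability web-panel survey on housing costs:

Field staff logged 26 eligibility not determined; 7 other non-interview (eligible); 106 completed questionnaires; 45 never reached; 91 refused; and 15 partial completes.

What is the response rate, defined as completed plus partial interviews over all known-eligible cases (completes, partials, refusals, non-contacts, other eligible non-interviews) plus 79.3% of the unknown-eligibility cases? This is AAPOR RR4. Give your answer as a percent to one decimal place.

Top → 106 + 15 = 121
Eligible (known) → 106 + 15 + 91 + 45 + 7 = 264
Estimated eligible among unknowns → 0.7930 × 26 = 20.62
Denom → 264 + 20.62 = 284.62
RR4 = 121 / 284.62 = 0.4251

42.5%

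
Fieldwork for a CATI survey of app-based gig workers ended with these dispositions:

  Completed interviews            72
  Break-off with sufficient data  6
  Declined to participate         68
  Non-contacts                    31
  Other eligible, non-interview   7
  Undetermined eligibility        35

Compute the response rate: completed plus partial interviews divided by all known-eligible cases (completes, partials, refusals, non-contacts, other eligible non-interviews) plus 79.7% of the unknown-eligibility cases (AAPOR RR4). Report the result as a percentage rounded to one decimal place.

Num = 72 + 6 = 78
Eligible (known) = 72 + 6 + 68 + 31 + 7 = 184
Eligible share of unknowns = 0.7970 × 35 = 27.90
Denom = 184 + 27.90 = 211.90
RR4 = 78 / 211.90 = 0.3681

36.8%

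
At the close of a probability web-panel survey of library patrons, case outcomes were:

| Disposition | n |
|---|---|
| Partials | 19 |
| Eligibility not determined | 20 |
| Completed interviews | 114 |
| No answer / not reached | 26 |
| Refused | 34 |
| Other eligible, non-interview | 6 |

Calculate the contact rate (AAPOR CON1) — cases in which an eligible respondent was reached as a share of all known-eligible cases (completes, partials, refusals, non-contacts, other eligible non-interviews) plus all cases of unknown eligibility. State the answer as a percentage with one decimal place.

79.0%

Num: 114 + 19 + 34 + 6 = 173
Denominator: 114 + 19 + 34 + 26 + 6 + 20 = 219
CON1 = 173 / 219 = 0.7900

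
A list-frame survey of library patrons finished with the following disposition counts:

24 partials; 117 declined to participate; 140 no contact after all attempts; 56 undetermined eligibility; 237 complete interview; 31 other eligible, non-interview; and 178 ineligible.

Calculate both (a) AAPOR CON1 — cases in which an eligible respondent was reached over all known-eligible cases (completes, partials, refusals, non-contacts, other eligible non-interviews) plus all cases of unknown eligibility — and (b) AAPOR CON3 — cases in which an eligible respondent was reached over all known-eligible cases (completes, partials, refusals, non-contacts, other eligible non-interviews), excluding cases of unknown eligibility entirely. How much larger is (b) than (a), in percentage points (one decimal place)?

6.9

Num → 237 + 24 + 117 + 31 = 409
Base → 237 + 24 + 117 + 140 + 31 + 56 = 605
CON1 = 409 / 605 = 0.6760
Base → 237 + 24 + 117 + 140 + 31 = 549
CON3 = 409 / 549 = 0.7450
Difference = 74.50 − 67.60 = 6.90 percentage points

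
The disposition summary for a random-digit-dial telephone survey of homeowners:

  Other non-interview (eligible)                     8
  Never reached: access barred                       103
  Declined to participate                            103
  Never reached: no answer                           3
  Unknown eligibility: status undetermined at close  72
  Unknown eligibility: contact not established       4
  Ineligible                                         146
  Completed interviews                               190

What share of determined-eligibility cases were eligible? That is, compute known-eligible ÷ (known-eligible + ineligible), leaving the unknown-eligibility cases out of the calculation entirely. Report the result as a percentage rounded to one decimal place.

73.6%

No answer / not reached = 3 + 103 = 106
Undetermined eligibility = 4 + 72 = 76
Eligible (known) → 190 + 103 + 106 + 8 = 407
e = 407 / (407 + 146) = 407 / 553 = 0.7360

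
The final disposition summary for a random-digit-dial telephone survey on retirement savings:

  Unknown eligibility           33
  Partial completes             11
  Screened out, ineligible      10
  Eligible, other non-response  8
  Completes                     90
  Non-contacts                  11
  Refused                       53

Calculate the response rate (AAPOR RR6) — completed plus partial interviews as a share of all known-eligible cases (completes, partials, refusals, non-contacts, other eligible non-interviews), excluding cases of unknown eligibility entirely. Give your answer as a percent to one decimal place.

58.4%

Top → 90 + 11 = 101
Base → 90 + 11 + 53 + 11 + 8 = 173
RR6 = 101 / 173 = 0.5838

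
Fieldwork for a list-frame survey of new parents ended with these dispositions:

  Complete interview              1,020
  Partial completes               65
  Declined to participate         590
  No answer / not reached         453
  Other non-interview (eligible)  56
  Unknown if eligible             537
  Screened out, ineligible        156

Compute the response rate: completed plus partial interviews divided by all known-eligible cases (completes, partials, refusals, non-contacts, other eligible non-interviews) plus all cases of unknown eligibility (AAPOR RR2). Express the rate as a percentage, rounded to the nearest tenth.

Top: 1020 + 65 = 1085
Denom: 1020 + 65 + 590 + 453 + 56 + 537 = 2721
RR2 = 1085 / 2721 = 0.3988

39.9%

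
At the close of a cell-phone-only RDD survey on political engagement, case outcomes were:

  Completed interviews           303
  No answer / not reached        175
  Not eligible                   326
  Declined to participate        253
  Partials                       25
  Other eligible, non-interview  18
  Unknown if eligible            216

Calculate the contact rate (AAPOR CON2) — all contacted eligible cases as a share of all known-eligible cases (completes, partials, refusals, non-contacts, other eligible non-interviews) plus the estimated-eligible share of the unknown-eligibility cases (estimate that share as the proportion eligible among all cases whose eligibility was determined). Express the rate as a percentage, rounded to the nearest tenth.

64.7%

Top → 303 + 25 + 253 + 18 = 599
Eligible (known) → 303 + 25 + 253 + 175 + 18 = 774
e = 774 / (774 + 326) = 774 / 1100 = 0.7036
Estimated eligible among unknowns → 0.7036 × 216 = 151.98
Denominator → 774 + 151.98 = 925.98
CON2 = 599 / 925.98 = 0.6469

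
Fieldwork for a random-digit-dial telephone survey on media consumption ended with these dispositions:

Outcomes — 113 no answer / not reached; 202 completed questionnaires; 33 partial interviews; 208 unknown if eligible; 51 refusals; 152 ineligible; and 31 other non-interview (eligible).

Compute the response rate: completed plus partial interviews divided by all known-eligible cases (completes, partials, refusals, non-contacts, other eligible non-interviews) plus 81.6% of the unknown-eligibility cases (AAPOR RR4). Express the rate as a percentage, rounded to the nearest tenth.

Num = 202 + 33 = 235
Determined eligible = 202 + 33 + 51 + 113 + 31 = 430
e × U = 0.8160 × 208 = 169.73
Denominator = 430 + 169.73 = 599.73
RR4 = 235 / 599.73 = 0.3918

39.2%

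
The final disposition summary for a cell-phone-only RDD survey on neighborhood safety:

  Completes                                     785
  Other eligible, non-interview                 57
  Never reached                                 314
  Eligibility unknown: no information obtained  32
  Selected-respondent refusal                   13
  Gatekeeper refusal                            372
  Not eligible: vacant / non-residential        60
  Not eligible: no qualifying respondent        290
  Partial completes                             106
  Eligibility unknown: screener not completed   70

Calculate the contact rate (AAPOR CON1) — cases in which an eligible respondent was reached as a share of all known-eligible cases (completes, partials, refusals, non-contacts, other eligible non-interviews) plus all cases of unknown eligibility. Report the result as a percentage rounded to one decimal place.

76.2%

Refusals = 372 + 13 = 385
Eligibility not determined = 70 + 32 = 102
Not eligible = 290 + 60 = 350
Numerator = 785 + 106 + 385 + 57 = 1333
Denominator = 785 + 106 + 385 + 314 + 57 + 102 = 1749
CON1 = 1333 / 1749 = 0.7621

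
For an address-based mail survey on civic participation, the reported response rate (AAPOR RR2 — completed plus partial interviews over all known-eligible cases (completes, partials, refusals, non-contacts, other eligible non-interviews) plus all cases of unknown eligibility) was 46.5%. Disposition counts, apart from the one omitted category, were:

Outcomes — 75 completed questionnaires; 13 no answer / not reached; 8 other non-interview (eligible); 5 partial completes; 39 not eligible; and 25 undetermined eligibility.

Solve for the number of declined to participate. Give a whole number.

46

Numerator = 75 + 5 = 80
RR2 = 80 / D = 0.465
D = 80 / 0.465 = 172.0
Remaining denominator categories sum to 126
declined to participate = 172.0 − 126 ≈ 46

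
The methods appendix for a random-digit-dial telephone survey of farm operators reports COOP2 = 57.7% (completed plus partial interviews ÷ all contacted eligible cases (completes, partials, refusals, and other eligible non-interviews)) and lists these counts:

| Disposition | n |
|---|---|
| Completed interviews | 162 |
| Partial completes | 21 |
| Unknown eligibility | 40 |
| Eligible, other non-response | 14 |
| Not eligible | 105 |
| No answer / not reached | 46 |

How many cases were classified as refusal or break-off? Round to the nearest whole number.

120

Numerator → 162 + 21 = 183
COOP2 = 183 / D = 0.577
D = 183 / 0.577 = 317.2
Other denominator terms total 197
refusal or break-off = 317.2 − 197 ≈ 120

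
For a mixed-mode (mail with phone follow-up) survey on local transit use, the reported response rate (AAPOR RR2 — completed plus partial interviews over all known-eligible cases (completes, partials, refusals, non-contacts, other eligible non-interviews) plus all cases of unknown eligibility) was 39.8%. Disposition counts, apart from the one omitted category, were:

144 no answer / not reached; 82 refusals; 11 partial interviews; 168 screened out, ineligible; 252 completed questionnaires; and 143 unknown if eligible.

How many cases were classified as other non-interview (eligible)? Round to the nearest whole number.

Num = 252 + 11 = 263
RR2 = 263 / D = 0.398
D = 263 / 0.398 = 660.8
Rest of base = 632
other non-interview (eligible) = 660.8 − 632 ≈ 29

29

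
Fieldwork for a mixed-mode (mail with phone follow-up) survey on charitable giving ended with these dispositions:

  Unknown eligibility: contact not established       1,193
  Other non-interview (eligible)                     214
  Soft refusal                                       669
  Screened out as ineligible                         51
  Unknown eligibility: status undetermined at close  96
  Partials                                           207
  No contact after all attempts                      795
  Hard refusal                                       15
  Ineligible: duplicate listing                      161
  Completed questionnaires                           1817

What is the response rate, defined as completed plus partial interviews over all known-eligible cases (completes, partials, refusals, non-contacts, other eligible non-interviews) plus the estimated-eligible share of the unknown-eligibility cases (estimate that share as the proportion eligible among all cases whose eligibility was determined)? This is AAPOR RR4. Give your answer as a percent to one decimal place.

Declined to participate = 15 + 669 = 684
Eligibility not determined = 1193 + 96 = 1289
Not eligible = 51 + 161 = 212
Num → 1817 + 207 = 2024
Determined eligible → 1817 + 207 + 684 + 795 + 214 = 3717
e = 3717 / (3717 + 212) = 3717 / 3929 = 0.9460
e × U → 0.9460 × 1289 = 1219.39
Base → 3717 + 1219.39 = 4936.39
RR4 = 2024 / 4936.39 = 0.4100

41.0%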